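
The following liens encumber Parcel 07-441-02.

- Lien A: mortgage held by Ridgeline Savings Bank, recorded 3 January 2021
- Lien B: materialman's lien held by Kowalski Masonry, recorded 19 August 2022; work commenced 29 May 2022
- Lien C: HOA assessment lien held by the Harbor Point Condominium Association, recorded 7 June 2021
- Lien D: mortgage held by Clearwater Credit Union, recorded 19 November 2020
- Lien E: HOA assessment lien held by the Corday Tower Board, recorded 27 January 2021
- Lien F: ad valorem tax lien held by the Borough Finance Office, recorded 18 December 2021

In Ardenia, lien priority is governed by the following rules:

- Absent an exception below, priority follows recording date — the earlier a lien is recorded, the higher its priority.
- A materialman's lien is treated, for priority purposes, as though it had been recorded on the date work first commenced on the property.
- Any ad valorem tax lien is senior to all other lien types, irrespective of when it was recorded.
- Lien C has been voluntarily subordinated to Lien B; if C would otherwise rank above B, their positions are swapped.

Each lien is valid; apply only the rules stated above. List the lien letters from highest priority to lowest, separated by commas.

F, D, A, E, B, C

Effective dates after the stated exceptions: B is treated as recorded 29 May 2022, the work-commencement date.
F is an ad valorem tax lien and takes priority over every other lien.
The other liens, earliest effective date first: D (19 November 2020), A (3 January 2021), E (27 January 2021), C (7 June 2021), B (29 May 2022).
The subordination applies — C was senior to B — so C and B swap.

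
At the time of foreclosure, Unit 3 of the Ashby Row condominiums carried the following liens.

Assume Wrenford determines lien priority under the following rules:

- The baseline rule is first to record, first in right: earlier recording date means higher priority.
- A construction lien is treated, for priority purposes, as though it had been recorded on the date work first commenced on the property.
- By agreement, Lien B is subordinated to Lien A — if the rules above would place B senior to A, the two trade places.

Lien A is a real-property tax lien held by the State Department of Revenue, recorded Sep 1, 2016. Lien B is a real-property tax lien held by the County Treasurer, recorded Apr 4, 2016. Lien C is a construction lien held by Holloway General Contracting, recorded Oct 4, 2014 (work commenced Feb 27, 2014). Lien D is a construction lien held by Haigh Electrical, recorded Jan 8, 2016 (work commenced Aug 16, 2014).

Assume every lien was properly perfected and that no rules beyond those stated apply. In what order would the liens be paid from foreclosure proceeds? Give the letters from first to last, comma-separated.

Effective dates after the stated exceptions: C's effective date is Feb 27, 2014, when work began; D's effective date is Aug 16, 2014, when work began.
By effective date: C (Feb 27, 2014), D (Aug 16, 2014), B (Apr 4, 2016), A (Sep 1, 2016).
B is senior to A before the subordination, so the two trade places.

C, D, A, B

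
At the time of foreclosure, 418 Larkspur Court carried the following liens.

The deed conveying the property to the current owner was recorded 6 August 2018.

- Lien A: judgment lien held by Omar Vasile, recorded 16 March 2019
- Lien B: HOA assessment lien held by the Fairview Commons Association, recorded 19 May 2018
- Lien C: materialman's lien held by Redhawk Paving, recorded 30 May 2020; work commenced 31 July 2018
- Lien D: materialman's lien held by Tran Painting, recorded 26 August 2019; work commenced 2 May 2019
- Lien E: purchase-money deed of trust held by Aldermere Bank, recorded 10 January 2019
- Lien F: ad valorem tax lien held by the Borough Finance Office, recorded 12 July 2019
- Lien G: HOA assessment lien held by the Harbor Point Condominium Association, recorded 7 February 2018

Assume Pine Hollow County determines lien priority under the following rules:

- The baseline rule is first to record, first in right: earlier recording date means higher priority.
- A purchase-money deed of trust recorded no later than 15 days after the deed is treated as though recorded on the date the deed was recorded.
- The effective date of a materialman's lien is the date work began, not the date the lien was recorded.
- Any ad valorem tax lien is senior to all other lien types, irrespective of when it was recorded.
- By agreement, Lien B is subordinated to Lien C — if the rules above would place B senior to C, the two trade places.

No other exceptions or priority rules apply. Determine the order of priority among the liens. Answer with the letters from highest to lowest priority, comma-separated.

Adjusting effective dates: C's effective date is 31 July 2018, when work began; D's effective date is 2 May 2019, when work began; E was recorded 157 days after the deed, outside the 15-day window, so it keeps its recording date.
F, as an ad valorem tax lien, has superpriority and ranks first.
Ordering the rest by effective date: G (7 February 2018), B (19 May 2018), C (31 July 2018), E (10 January 2019), A (16 March 2019), D (2 May 2019).
The subordination applies — B was senior to C — so B and C swap.

F, G, C, B, E, A, D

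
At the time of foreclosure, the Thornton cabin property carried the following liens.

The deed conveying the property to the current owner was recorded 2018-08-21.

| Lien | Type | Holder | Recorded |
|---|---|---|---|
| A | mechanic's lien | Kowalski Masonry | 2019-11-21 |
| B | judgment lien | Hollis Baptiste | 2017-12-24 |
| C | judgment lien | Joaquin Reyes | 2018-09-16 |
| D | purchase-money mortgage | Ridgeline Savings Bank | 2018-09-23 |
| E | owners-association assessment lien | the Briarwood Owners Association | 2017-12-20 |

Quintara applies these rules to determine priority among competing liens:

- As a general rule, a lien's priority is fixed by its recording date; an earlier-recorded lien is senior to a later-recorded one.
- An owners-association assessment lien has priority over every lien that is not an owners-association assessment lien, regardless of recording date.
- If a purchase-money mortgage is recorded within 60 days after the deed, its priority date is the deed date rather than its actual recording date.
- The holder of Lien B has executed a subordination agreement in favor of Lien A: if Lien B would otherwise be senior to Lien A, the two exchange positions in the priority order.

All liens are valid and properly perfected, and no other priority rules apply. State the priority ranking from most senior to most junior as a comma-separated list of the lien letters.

E, A, D, C, B

Adjusting effective dates: D's effective date is the deed date, 2018-08-21.
E, as an owners-association assessment lien, has superpriority and ranks first.
Among the remaining liens, by effective date: B (2017-12-24), D (2018-08-21), C (2018-09-16), A (2019-11-21).
B would otherwise be senior to A, so under the subordination agreement B and A exchange positions.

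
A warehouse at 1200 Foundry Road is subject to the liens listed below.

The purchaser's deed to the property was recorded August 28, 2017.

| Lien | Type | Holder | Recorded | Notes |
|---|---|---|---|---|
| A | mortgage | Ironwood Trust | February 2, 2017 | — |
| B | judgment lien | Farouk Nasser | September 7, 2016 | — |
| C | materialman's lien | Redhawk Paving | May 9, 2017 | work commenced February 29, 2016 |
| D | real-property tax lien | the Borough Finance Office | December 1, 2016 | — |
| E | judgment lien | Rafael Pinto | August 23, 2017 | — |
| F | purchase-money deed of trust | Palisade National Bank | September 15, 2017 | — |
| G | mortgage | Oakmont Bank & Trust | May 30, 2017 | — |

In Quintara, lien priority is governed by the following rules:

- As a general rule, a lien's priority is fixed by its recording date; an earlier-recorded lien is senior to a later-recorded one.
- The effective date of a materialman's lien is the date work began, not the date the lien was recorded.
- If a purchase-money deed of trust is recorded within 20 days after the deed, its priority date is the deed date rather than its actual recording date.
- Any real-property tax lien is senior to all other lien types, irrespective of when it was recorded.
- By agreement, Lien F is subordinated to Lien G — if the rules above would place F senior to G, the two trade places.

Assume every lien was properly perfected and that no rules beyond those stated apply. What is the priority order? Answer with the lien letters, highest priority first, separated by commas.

D, C, B, A, G, E, F

Effective dates: C relates back to February 29, 2016 (work commenced); F relates back to the deed date August 28, 2017.
D is a real-property tax lien, so it outranks all other liens regardless of date.
Remaining liens by effective date: C (February 29, 2016), B (September 7, 2016), A (February 2, 2017), G (May 30, 2017), E (August 23, 2017), F (August 28, 2017).
Since F is not senior to G, the subordination leaves the order unchanged.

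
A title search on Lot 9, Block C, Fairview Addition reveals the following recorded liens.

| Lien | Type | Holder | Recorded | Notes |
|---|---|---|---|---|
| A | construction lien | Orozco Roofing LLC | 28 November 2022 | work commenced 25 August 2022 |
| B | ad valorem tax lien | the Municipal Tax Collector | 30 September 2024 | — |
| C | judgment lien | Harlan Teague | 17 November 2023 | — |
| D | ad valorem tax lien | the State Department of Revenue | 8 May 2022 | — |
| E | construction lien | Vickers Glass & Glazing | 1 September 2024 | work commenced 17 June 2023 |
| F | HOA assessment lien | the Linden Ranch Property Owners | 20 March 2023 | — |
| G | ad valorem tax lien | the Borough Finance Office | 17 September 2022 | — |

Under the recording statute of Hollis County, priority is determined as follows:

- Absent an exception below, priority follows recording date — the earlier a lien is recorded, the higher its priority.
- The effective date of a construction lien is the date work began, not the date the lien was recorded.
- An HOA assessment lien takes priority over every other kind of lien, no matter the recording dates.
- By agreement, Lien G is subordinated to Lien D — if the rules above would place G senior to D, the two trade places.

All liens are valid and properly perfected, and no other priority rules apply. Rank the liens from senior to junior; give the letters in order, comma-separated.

F, D, A, G, E, C, B

Effective dates: A is treated as recorded 25 August 2022, the work-commencement date; E is treated as recorded 17 June 2023, the work-commencement date.
F, as an HOA assessment lien, has superpriority and ranks first.
Ordering the rest by effective date: D (8 May 2022), A (25 August 2022), G (17 September 2022), E (17 June 2023), C (17 November 2023), B (30 September 2024).
G is already junior to D, so the subordination agreement changes nothing.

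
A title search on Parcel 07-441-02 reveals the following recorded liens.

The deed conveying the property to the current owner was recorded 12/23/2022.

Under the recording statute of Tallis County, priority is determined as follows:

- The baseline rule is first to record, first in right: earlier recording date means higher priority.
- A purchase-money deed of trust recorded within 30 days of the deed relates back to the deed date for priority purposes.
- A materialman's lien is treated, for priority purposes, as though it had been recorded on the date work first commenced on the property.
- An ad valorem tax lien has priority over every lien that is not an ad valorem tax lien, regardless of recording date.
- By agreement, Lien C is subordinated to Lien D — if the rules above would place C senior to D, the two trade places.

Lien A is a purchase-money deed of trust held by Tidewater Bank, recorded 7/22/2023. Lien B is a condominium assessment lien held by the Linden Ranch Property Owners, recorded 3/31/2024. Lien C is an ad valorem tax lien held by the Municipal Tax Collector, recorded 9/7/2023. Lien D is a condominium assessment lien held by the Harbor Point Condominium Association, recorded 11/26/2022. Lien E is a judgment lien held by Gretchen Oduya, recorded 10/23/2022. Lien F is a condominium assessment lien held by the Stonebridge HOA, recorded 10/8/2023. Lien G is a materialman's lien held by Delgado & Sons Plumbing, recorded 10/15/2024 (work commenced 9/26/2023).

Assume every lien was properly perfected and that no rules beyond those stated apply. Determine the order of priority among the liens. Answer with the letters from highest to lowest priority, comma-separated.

Effective dates: A was recorded 211 days after the deed, outside the 30-day window, so it keeps its recording date; G is treated as recorded 9/26/2023, the work-commencement date.
As an ad valorem tax lien, C is senior to every other lien.
The other liens, earliest effective date first: E (10/23/2022), D (11/26/2022), A (7/22/2023), G (9/26/2023), F (10/8/2023), B (3/31/2024).
C would otherwise be senior to D, so under the subordination agreement C and D exchange positions.

D, E, C, A, G, F, B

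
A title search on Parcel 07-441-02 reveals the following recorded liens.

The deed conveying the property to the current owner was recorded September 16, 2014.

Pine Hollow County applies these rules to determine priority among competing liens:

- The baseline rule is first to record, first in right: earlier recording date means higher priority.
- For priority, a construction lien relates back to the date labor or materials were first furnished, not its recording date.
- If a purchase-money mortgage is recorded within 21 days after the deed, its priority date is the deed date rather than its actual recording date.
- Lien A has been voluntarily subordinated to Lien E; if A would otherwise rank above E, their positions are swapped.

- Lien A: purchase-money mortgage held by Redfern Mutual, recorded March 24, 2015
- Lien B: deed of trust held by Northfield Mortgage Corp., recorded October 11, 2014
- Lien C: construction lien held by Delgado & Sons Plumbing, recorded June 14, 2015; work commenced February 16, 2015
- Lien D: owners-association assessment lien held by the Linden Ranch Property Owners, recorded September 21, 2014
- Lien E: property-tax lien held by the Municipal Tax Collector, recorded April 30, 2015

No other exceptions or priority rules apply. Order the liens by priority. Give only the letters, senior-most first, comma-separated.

First, effective dates: A was recorded 189 days after the deed, outside the 21-day window, so it keeps its recording date; C is treated as recorded February 16, 2015, the work-commencement date.
Sorted by effective date: D (September 21, 2014), B (October 11, 2014), C (February 16, 2015), A (March 24, 2015), E (April 30, 2015).
Because A would otherwise rank above E, the subordination swaps them.

D, B, C, E, A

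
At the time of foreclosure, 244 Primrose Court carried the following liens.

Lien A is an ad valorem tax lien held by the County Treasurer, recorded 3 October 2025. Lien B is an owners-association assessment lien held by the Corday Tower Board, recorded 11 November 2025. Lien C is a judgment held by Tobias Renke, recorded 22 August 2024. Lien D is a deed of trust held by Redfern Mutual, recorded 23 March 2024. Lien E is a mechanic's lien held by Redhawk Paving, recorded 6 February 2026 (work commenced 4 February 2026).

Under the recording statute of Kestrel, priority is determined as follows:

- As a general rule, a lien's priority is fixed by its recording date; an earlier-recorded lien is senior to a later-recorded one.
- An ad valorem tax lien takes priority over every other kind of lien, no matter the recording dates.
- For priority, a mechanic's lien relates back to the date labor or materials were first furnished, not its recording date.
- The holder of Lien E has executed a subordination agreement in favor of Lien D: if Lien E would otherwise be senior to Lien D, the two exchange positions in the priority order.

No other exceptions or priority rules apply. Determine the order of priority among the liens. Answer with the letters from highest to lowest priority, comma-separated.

Effective dates: E is treated as recorded 4 February 2026, the work-commencement date.
A is an ad valorem tax lien and takes priority over every other lien.
The other liens, earliest effective date first: D (23 March 2024), C (22 August 2024), B (11 November 2025), E (4 February 2026).
Since E is not senior to D, the subordination leaves the order unchanged.

A, D, C, B, E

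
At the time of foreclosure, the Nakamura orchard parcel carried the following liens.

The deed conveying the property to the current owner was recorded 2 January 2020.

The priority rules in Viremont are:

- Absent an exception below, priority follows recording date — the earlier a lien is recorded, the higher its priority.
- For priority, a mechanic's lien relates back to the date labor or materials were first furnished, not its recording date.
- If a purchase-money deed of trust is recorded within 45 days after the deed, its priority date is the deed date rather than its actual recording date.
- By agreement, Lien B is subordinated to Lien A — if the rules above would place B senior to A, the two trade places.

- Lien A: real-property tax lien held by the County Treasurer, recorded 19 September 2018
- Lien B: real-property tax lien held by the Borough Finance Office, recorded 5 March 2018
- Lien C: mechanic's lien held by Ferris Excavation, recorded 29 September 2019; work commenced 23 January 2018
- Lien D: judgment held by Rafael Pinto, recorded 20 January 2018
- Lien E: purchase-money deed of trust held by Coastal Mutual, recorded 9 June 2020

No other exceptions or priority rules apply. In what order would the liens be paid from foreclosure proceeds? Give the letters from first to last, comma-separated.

Adjusting effective dates: C is treated as recorded 23 January 2018, the work-commencement date; E missed the 45-day window (159 days after the deed), so its recording date stands.
Sorted by effective date: D (20 January 2018), C (23 January 2018), B (5 March 2018), A (19 September 2018), E (9 June 2020).
Because B would otherwise rank above A, the subordination swaps them.

D, C, A, B, E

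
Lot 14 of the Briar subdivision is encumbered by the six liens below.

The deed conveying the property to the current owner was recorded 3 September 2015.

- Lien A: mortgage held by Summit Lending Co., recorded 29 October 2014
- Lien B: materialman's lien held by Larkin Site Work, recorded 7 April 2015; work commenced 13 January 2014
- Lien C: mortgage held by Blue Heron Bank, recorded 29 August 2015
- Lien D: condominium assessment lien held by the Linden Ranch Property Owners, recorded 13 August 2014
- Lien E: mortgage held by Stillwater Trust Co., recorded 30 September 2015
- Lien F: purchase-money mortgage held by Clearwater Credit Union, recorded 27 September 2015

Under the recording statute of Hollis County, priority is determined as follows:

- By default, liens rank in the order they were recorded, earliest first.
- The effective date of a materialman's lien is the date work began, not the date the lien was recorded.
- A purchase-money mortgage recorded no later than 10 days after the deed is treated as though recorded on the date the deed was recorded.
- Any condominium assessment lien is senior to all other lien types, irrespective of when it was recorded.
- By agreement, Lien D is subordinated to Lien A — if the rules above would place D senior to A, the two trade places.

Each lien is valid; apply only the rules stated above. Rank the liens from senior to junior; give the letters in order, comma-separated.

A, B, D, C, F, E

Adjusting effective dates: B is treated as recorded 13 January 2014, the work-commencement date; F was recorded 24 days after the deed — beyond 10 days — so no relation-back applies.
D is a condominium assessment lien, so it outranks all other liens regardless of date.
Remaining liens by effective date: B (13 January 2014), A (29 October 2014), C (29 August 2015), F (27 September 2015), E (30 September 2015).
D would otherwise be senior to A, so under the subordination agreement D and A exchange positions.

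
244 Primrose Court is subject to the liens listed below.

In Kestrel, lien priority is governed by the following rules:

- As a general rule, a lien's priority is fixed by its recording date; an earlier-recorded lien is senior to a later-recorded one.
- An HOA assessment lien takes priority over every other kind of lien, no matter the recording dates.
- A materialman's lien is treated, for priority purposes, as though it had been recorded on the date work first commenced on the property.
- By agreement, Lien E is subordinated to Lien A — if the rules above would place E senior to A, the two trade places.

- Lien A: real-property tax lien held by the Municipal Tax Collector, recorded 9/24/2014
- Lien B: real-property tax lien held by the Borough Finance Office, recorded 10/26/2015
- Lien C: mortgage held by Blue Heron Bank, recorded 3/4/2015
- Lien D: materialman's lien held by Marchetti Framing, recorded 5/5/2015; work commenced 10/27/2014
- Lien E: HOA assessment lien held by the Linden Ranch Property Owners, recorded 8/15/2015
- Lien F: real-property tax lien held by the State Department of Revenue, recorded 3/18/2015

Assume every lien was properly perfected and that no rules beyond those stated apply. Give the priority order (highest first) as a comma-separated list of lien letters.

Effective dates: D's effective date is 10/27/2014, when work began.
As an HOA assessment lien, E is senior to every other lien.
Remaining liens by effective date: A (9/24/2014), D (10/27/2014), C (3/4/2015), F (3/18/2015), B (10/26/2015).
The subordination applies — E was senior to A — so E and A swap.

A, E, D, C, F, B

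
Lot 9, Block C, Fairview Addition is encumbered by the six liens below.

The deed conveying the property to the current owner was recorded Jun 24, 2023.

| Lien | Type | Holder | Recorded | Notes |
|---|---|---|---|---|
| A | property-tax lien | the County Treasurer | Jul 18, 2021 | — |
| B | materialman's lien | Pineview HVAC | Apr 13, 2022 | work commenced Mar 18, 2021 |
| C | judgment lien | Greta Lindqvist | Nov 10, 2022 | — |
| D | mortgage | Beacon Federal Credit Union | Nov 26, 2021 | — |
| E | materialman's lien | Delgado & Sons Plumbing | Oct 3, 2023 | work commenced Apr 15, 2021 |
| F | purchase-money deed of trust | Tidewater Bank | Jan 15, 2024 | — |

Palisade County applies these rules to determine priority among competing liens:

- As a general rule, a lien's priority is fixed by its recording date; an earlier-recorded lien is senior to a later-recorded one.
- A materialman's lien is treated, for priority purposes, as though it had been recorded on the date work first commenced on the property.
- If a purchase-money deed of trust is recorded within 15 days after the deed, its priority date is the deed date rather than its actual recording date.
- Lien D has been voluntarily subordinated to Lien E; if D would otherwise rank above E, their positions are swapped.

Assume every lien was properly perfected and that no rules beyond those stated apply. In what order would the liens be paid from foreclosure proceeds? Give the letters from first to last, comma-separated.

Effective dates: B is treated as recorded Mar 18, 2021, the work-commencement date; E's effective date is Apr 15, 2021, when work began; F was recorded 205 days after the deed, outside the 15-day window, so it keeps its recording date.
Sorted by effective date: B (Mar 18, 2021), E (Apr 15, 2021), A (Jul 18, 2021), D (Nov 26, 2021), C (Nov 10, 2022), F (Jan 15, 2024).
Since D is not senior to E, the subordination leaves the order unchanged.

B, E, A, D, C, F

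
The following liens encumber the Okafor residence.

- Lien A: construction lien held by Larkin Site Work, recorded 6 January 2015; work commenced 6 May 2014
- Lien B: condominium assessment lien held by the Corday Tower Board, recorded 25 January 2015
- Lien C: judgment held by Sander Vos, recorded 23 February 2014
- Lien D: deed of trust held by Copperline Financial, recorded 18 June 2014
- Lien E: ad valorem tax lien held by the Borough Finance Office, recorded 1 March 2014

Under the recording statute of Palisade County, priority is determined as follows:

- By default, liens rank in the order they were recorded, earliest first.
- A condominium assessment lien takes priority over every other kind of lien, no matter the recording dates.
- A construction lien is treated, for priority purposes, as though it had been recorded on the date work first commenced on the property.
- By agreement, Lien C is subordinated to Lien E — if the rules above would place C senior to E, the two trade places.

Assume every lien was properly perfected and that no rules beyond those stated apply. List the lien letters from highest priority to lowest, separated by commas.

Effective dates after the stated exceptions: A's effective date is 6 May 2014, when work began.
B, as a condominium assessment lien, has superpriority and ranks first.
The other liens, earliest effective date first: C (23 February 2014), E (1 March 2014), A (6 May 2014), D (18 June 2014).
Because C would otherwise rank above E, the subordination swaps them.

B, E, C, A, D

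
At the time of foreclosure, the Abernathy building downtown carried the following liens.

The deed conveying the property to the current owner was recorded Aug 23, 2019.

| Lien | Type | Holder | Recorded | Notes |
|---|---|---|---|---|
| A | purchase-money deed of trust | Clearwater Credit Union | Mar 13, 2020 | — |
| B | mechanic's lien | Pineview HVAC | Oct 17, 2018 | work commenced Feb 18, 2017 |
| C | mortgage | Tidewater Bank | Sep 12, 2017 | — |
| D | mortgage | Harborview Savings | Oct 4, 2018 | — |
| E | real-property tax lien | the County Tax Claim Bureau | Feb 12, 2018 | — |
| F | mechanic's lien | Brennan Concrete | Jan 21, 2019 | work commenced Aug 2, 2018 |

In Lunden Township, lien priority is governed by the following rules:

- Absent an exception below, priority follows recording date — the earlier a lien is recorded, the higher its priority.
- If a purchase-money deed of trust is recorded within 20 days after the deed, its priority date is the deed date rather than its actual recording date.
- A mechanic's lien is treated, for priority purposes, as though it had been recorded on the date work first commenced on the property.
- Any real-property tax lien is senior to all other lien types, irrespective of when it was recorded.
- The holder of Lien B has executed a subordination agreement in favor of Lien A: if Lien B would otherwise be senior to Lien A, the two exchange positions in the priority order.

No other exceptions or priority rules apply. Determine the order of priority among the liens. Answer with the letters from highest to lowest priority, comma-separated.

Effective dates: A was recorded 203 days after the deed, outside the 20-day window, so it keeps its recording date; B is treated as recorded Feb 18, 2017, the work-commencement date; F is treated as recorded Aug 2, 2018, the work-commencement date.
E is a real-property tax lien and takes priority over every other lien.
Ordering the rest by effective date: B (Feb 18, 2017), C (Sep 12, 2017), F (Aug 2, 2018), D (Oct 4, 2018), A (Mar 13, 2020).
Because B would otherwise rank above A, the subordination swaps them.

E, A, C, F, D, B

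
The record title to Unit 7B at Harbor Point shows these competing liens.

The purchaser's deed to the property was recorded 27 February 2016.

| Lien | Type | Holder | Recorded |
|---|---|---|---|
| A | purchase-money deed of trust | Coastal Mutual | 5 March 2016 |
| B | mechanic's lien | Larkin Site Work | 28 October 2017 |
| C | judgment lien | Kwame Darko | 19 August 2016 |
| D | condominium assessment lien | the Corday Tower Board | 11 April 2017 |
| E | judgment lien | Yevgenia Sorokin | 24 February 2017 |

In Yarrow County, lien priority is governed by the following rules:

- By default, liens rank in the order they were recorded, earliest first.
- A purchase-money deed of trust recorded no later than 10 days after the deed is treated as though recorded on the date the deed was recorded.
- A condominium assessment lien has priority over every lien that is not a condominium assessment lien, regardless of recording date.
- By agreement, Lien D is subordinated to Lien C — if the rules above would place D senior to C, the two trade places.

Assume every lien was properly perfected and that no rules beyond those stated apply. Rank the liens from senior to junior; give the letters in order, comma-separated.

Adjusting effective dates: A's effective date is the deed date, 27 February 2016.
As a condominium assessment lien, D is senior to every other lien.
Ordering the rest by effective date: A (27 February 2016), C (19 August 2016), E (24 February 2017), B (28 October 2017).
D would otherwise be senior to C, so under the subordination agreement D and C exchange positions.

C, A, D, E, B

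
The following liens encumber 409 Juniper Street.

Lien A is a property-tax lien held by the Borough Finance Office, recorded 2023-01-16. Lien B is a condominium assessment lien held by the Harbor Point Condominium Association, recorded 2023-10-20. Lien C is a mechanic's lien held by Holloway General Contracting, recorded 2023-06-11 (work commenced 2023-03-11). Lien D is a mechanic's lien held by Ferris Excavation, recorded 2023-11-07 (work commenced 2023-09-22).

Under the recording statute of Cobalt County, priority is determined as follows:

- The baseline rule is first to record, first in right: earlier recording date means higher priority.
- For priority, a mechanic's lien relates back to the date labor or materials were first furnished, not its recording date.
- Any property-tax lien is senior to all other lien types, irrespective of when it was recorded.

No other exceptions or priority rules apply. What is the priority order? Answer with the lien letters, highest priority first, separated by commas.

A, C, D, B

Effective dates after the stated exceptions: C is treated as recorded 2023-03-11, the work-commencement date; D is treated as recorded 2023-09-22, the work-commencement date.
A is a property-tax lien and takes priority over every other lien.
Among the remaining liens, by effective date: C (2023-03-11), D (2023-09-22), B (2023-10-20).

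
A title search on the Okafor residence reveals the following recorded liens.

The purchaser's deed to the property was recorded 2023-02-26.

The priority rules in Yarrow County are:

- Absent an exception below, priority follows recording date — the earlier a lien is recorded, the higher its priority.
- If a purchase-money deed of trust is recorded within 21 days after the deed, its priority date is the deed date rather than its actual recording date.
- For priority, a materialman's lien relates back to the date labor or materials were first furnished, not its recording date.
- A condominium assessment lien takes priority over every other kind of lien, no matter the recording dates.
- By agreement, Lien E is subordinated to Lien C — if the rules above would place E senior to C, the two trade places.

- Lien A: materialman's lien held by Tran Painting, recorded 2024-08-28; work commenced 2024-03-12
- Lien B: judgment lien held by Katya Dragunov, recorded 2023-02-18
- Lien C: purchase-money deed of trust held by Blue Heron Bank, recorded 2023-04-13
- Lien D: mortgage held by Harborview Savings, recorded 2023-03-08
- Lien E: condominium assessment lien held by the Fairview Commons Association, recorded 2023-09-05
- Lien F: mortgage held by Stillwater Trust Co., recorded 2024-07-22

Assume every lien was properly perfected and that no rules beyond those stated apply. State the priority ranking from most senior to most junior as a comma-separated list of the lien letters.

C, B, D, E, A, F

First, effective dates: A is treated as recorded 2024-03-12, the work-commencement date; C was recorded 46 days after the deed — beyond 21 days — so no relation-back applies.
E is a condominium assessment lien and takes priority over every other lien.
Remaining liens by effective date: B (2023-02-18), D (2023-03-08), C (2023-04-13), A (2024-03-12), F (2024-07-22).
Because E would otherwise rank above C, the subordination swaps them.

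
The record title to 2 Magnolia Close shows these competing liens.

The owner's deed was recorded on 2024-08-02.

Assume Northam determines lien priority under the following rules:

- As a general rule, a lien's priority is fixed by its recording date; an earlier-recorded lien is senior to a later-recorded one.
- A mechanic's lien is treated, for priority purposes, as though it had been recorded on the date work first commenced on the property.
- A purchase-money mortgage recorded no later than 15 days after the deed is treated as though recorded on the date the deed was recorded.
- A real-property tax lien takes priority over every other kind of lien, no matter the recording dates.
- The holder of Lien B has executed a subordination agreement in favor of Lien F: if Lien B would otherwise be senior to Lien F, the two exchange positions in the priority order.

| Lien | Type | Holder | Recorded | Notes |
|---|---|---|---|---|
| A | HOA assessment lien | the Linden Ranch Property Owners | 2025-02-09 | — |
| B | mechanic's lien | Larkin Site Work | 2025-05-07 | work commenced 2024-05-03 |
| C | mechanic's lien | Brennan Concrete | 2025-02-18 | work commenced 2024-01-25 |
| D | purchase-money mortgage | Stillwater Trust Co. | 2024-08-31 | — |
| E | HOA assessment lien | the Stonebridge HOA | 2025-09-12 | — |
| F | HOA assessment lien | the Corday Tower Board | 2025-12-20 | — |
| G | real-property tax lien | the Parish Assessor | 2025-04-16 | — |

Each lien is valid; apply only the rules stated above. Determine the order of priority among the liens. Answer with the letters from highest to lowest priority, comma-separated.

First, effective dates: B's effective date is 2024-05-03, when work began; C's effective date is 2024-01-25, when work began; D missed the 15-day window (29 days after the deed), so its recording date stands.
G is a real-property tax lien and takes priority over every other lien.
The other liens, earliest effective date first: C (2024-01-25), B (2024-05-03), D (2024-08-31), A (2025-02-09), E (2025-09-12), F (2025-12-20).
Because B would otherwise rank above F, the subordination swaps them.

G, C, F, D, A, E, B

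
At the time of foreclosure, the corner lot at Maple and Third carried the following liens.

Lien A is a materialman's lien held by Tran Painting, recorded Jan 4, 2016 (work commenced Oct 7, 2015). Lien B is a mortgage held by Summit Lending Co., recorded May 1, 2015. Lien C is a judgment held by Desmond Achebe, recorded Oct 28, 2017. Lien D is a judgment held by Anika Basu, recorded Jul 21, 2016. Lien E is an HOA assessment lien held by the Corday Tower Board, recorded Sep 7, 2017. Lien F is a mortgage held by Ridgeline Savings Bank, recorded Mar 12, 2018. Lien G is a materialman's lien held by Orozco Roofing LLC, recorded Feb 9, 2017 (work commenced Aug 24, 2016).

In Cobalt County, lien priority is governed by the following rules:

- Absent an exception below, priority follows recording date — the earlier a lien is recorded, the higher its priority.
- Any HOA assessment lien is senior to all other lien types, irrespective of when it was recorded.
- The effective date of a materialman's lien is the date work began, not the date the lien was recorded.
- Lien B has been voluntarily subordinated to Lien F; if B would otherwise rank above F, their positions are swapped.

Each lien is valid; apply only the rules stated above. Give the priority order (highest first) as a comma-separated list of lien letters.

E, F, A, D, G, C, B

First, effective dates: A is treated as recorded Oct 7, 2015, the work-commencement date; G relates back to Aug 24, 2016 (work commenced).
As an HOA assessment lien, E is senior to every other lien.
Among the remaining liens, by effective date: B (May 1, 2015), A (Oct 7, 2015), D (Jul 21, 2016), G (Aug 24, 2016), C (Oct 28, 2017), F (Mar 12, 2018).
B would otherwise be senior to F, so under the subordination agreement B and F exchange positions.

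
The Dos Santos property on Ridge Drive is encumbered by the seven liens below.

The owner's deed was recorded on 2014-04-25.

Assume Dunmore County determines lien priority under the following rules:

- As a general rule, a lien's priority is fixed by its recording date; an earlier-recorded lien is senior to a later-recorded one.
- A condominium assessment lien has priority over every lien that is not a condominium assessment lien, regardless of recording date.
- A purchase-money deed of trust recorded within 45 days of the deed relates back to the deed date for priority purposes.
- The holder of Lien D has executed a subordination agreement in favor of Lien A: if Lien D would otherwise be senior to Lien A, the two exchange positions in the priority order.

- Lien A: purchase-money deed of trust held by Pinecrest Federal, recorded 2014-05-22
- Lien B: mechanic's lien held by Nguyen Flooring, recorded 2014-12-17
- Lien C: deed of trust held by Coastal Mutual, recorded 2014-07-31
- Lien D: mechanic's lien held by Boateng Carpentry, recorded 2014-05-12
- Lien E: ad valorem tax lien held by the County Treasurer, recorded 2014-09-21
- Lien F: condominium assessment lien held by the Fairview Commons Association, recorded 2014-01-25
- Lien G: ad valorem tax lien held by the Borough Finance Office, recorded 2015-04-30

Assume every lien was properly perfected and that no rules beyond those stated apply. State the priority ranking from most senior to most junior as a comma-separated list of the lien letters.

Effective dates: A relates back to the deed date 2014-04-25.
F is a condominium assessment lien, so it outranks all other liens regardless of date.
Among the remaining liens, by effective date: A (2014-04-25), D (2014-05-12), C (2014-07-31), E (2014-09-21), B (2014-12-17), G (2015-04-30).
Since D is not senior to A, the subordination leaves the order unchanged.

F, A, D, C, E, B, G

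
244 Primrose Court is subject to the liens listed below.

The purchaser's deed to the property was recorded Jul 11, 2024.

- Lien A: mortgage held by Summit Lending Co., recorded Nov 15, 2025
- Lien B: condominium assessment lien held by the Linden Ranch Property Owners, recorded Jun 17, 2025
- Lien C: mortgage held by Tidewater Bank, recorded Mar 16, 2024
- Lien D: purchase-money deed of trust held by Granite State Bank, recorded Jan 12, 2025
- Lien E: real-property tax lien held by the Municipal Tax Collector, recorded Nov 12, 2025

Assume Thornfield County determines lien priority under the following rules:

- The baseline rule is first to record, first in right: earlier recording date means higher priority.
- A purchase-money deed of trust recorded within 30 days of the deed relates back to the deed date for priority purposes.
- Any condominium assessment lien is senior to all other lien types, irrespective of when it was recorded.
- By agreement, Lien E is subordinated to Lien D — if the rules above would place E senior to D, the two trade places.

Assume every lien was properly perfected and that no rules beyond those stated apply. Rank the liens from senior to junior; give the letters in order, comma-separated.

Effective dates after the stated exceptions: D missed the 30-day window (185 days after the deed), so its recording date stands.
B is a condominium assessment lien and takes priority over every other lien.
Ordering the rest by effective date: C (Mar 16, 2024), D (Jan 12, 2025), E (Nov 12, 2025), A (Nov 15, 2025).
E is already junior to D, so the subordination agreement changes nothing.

B, C, D, E, A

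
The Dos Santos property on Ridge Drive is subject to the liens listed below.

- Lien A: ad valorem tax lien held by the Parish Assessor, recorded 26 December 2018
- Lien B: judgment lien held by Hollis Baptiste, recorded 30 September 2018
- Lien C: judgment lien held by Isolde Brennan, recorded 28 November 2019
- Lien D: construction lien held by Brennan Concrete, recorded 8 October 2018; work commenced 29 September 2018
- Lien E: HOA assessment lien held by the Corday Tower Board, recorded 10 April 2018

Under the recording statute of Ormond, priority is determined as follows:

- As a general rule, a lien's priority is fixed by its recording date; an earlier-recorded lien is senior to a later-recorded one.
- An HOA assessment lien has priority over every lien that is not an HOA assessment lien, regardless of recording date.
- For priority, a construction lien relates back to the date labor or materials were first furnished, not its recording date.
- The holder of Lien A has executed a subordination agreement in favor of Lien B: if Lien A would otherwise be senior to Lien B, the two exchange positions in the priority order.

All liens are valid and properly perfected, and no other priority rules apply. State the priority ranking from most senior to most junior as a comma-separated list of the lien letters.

E, D, B, A, C

Effective dates after the stated exceptions: D relates back to 29 September 2018 (work commenced).
As an HOA assessment lien, E is senior to every other lien.
The other liens, earliest effective date first: D (29 September 2018), B (30 September 2018), A (26 December 2018), C (28 November 2019).
A already ranks below B; the subordination has no effect.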